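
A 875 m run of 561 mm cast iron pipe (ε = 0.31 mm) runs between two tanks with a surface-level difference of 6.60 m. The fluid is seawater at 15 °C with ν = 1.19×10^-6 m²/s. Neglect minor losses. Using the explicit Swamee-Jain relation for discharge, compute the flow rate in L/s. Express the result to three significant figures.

Swamee-Jain (Type II): Q = -0.965·√(gD⁵h_f/L)·ln[ε/(3.7D) + √(3.17ν²L/(gD³h_f))]
√(gD⁵h_f/L) = √(9.81·0.561⁵·6.60/875) = 0.06412
ε/(3.7D) = 1.49×10^-4; √(3.17ν²L/(gD³h_f)) = 1.85×10^-5
Q = -0.965·0.06412·ln(1.679×10^-4) = 0.5379 m³/s
Check: V = 2.18 m/s, Re = 1.03×10^6, f = 0.01763, h_f = 6.64 m ≈ 6.60 m ✓

Q ≈ 538 L/s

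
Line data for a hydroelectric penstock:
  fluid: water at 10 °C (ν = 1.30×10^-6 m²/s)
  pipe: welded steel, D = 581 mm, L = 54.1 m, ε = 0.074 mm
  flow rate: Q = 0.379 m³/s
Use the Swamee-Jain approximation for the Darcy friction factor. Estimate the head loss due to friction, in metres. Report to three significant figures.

h_f ≈ 0.140 m

V = 4Q/(πD²) = 4·0.379/(π·0.581²) = 1.430 m/s
Re = VD/ν = 1.430·0.581/1.30×10^-6 = 6.39×10^5 → turbulent
ε/D = 0.074/581 = 1.27×10^-4
Swamee-Jain: f = 0.01442
h_f = f(L/D)V²/(2g) = 0.01442·(54.1/0.581)·1.430²/(2·9.81) = 0.1399 m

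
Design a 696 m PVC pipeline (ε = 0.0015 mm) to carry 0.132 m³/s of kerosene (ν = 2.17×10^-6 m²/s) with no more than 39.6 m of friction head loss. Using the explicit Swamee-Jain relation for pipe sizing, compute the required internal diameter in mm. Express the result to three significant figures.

Swamee-Jain (Type III): D = 0.66·[ε^1.25·(LQ²/(gh_f))^4.75 + ν·Q^9.4·(L/(gh_f))^5.2]^0.04
LQ²/(gh_f) = 0.03122; L/(gh_f) = 1.792
Term 1 = ε^1.25·(…)^4.75 = 3.70×10^-15; Term 2 = ν·Q^9.4·(…)^5.2 = 2.44×10^-13
D = 0.66·(3.70×10^-15 + 2.44×10^-13)^0.04 = 0.2067 m = 207 mm
Check: V = 3.93 m/s, Re = 3.75×10^5, f = 0.01389, h_f = 36.9 m ≈ 39.6 m ✓

D ≈ 207 mm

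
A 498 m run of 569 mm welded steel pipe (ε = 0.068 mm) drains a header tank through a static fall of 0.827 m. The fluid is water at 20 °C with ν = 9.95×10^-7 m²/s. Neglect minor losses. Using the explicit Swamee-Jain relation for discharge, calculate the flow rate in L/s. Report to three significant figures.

Swamee-Jain (Type II): Q = -0.965·√(gD⁵h_f/L)·ln[ε/(3.7D) + √(3.17ν²L/(gD³h_f))]
√(gD⁵h_f/L) = √(9.81·0.569⁵·0.827/498) = 0.03117
ε/(3.7D) = 3.23×10^-5; √(3.17ν²L/(gD³h_f)) = 3.23×10^-5
Q = -0.965·0.03117·ln(6.464×10^-5) = 0.2902 m³/s
Check: V = 1.14 m/s, Re = 6.53×10^5, f = 0.01430, h_f = 0.831 m ≈ 0.827 m ✓

Q ≈ 290 L/s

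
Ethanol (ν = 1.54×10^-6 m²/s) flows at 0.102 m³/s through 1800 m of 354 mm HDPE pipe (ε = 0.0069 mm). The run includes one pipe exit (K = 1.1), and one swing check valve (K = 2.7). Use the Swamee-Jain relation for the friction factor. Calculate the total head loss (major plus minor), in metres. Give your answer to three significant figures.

H_L ≈ 4.44 m

V = 4Q/(πD²) = 1.036 m/s; V²/2g = 0.05474 m
Re = 2.38×10^5, ε/D = 1.95×10^-5 → f = 0.01521 (Swamee-Jain)
Major: h_f = f(L/D)·V²/2g = 0.01521·5085·0.05474 = 4.235 m
Minor: ΣK = 3.80; h_m = ΣK·V²/2g = 0.2080 m
Total H_L = 4.235 + 0.2080 = 4.443 m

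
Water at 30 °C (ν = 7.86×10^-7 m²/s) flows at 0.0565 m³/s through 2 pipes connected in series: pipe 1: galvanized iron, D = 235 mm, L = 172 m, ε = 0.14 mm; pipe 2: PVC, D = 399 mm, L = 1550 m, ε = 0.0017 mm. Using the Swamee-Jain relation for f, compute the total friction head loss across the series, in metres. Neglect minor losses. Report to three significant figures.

H ≈ 1.79 m

Pipe 1: V = 1.303 m/s, Re = 3.89×10^5, ε/D = 5.96×10^-4, f = 0.01857, h_1 = f(L/D)V²/2g = 1.176 m
Pipe 2: V = 0.4519 m/s, Re = 2.29×10^5, ε/D = 4.26×10^-6, f = 0.01517, h_2 = f(L/D)V²/2g = 0.6132 m
Series → Q common, losses add: H = Σh = 1.789 m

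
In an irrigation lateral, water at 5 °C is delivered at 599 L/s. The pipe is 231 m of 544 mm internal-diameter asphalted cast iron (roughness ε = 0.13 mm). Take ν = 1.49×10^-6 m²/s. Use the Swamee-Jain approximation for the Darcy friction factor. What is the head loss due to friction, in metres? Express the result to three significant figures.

V = 4Q/(πD²) = 4·0.599/(π·0.544²) = 2.577 m/s
Re = VD/ν = 2.577·0.544/1.49×10^-6 = 9.41×10^5 → turbulent
ε/D = 0.13/544 = 2.39×10^-4
Swamee-Jain: f = 0.01523
h_f = f(L/D)V²/(2g) = 0.01523·(231/0.544)·2.577²/(2·9.81) = 2.189 m

h_f ≈ 2.19 m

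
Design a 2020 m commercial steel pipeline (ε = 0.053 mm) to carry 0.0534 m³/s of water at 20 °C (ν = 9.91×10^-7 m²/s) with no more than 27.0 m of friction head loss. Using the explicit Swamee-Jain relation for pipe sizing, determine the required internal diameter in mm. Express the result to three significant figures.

D ≈ 199 mm

Swamee-Jain (Type III): D = 0.66·[ε^1.25·(LQ²/(gh_f))^4.75 + ν·Q^9.4·(L/(gh_f))^5.2]^0.04
LQ²/(gh_f) = 0.02175; L/(gh_f) = 7.626
Term 1 = ε^1.25·(…)^4.75 = 5.73×10^-14; Term 2 = ν·Q^9.4·(…)^5.2 = 4.20×10^-14
D = 0.66·(5.73×10^-14 + 4.20×10^-14)^0.04 = 0.1993 m = 199 mm
Check: V = 1.71 m/s, Re = 3.44×10^5, f = 0.01660, h_f = 25.2 m ≈ 27.0 m ✓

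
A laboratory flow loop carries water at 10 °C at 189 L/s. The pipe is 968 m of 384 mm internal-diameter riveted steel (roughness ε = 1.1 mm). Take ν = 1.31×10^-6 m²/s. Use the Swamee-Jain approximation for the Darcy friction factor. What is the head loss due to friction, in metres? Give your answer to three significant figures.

h_f ≈ 8.98 m

V = 4Q/(πD²) = 4·0.189/(π·0.384²) = 1.632 m/s
Re = VD/ν = 1.632·0.384/1.31×10^-6 = 4.78×10^5 → turbulent
ε/D = 1.1/384 = 0.00286
Swamee-Jain: f = 0.02624
h_f = f(L/D)V²/(2g) = 0.02624·(968/0.384)·1.632²/(2·9.81) = 8.977 m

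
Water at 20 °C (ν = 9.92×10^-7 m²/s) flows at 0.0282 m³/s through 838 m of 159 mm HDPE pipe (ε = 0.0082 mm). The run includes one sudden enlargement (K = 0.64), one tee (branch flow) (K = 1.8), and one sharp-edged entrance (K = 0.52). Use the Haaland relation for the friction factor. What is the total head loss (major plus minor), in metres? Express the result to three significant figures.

V = 4Q/(πD²) = 1.420 m/s; V²/2g = 0.1028 m
Re = 2.28×10^5, ε/D = 5.16×10^-5 → f = 0.01549 (Haaland)
Major: h_f = f(L/D)·V²/2g = 0.01549·5270·0.1028 = 8.394 m
Minor: ΣK = 2.96; h_m = ΣK·V²/2g = 0.3043 m
Total H_L = 8.394 + 0.3043 = 8.698 m

H_L ≈ 8.70 m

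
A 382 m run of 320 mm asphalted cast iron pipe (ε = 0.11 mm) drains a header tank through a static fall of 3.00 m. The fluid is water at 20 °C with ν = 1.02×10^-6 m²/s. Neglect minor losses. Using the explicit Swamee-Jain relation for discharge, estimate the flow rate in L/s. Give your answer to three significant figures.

Q ≈ 139 L/s

Swamee-Jain (Type II): Q = -0.965·√(gD⁵h_f/L)·ln[ε/(3.7D) + √(3.17ν²L/(gD³h_f))]
√(gD⁵h_f/L) = √(9.81·0.320⁵·3.00/382) = 0.01608
ε/(3.7D) = 9.29×10^-5; √(3.17ν²L/(gD³h_f)) = 3.61×10^-5
Q = -0.965·0.01608·ln(1.290×10^-4) = 0.1389 m³/s
Check: V = 1.73 m/s, Re = 5.42×10^5, f = 0.01663, h_f = 3.02 m ≈ 3.00 m ✓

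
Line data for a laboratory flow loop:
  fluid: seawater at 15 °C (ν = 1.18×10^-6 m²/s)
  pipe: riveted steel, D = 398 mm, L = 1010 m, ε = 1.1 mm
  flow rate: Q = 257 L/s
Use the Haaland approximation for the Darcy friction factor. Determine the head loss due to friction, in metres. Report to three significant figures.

h_f ≈ 14.2 m

V = 4Q/(πD²) = 4·0.257/(π·0.398²) = 2.066 m/s
Re = VD/ν = 2.066·0.398/1.18×10^-6 = 6.97×10^5 → turbulent
ε/D = 1.1/398 = 0.00276
Haaland: f = 0.02581
h_f = f(L/D)V²/(2g) = 0.02581·(1010/0.398)·2.066²/(2·9.81) = 14.25 m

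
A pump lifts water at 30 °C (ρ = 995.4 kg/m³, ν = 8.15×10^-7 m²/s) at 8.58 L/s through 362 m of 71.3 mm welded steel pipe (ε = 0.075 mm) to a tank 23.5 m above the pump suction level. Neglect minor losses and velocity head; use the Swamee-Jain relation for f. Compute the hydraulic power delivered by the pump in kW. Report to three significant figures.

V = 4Q/(πD²) = 2.149 m/s; Re = 1.88×10^5; ε/D = 0.00105; f = 0.02147
h_f = f(L/D)V²/2g = 25.66 m
Total head H = z + h_f = 23.5 + 25.66 = 49.16 m
P_hyd = ρgQH = 995.4·9.81·0.00858·49.16 = 4.119 kW

P_hyd ≈ 4.12 kW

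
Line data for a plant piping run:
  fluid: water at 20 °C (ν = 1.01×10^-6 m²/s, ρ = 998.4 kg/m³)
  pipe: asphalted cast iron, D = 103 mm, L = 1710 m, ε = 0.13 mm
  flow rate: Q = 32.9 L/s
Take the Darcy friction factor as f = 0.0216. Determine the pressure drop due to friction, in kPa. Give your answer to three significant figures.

V = 4Q/(πD²) = 4·0.0329/(π·0.103²) = 3.948 m/s
h_f = f(L/D)V²/(2g) = 0.02160·(1710/0.103)·3.948²/(2·9.81) = 285.0 m
Δp = ρg·h_f = 998.4·9.81·285.0 = 2791 kPa

Δp ≈ 2790 kPa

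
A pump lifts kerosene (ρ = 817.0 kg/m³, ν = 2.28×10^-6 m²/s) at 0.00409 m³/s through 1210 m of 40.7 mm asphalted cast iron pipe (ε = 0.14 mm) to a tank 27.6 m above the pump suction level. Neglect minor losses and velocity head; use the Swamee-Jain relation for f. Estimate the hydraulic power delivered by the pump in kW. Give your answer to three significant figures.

P_hyd ≈ 15.4 kW

V = 4Q/(πD²) = 3.144 m/s; Re = 5.61×10^4; ε/D = 0.00344; f = 0.02956
h_f = f(L/D)V²/2g = 442.6 m
Total head H = z + h_f = 27.6 + 442.6 = 470.2 m
P_hyd = ρgQH = 817.0·9.81·0.00409·470.2 = 15.41 kW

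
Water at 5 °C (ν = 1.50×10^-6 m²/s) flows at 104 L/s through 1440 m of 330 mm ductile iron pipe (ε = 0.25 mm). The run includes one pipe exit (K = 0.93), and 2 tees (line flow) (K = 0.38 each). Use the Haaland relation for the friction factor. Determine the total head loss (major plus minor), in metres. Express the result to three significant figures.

V = 4Q/(πD²) = 1.216 m/s; V²/2g = 0.07536 m
Re = 2.68×10^5, ε/D = 7.58×10^-4 → f = 0.01955 (Haaland)
Major: h_f = f(L/D)·V²/2g = 0.01955·4364·0.07536 = 6.427 m
Minor: ΣK = 1.69; h_m = ΣK·V²/2g = 0.1274 m
Total H_L = 6.427 + 0.1274 = 6.555 m

H_L ≈ 6.55 m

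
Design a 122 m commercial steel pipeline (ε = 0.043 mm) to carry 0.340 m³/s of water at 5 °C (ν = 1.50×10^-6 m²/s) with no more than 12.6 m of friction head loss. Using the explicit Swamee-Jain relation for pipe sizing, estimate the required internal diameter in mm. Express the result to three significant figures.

D ≈ 268 mm

Swamee-Jain (Type III): D = 0.66·[ε^1.25·(LQ²/(gh_f))^4.75 + ν·Q^9.4·(L/(gh_f))^5.2]^0.04
LQ²/(gh_f) = 0.1141; L/(gh_f) = 0.9870
Term 1 = ε^1.25·(…)^4.75 = 1.16×10^-10; Term 2 = ν·Q^9.4·(…)^5.2 = 5.53×10^-11
D = 0.66·(1.16×10^-10 + 5.53×10^-11)^0.04 = 0.2685 m = 268 mm
Check: V = 6.01 m/s, Re = 1.08×10^6, f = 0.01425, h_f = 11.9 m ≈ 12.6 m ✓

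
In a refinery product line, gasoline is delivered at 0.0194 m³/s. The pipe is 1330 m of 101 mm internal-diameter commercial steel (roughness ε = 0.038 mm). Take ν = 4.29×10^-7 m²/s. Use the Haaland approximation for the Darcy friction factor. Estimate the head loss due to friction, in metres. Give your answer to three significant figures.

V = 4Q/(πD²) = 4·0.0194/(π·0.101²) = 2.421 m/s
Re = VD/ν = 2.421·0.101/4.29×10^-7 = 5.70×10^5 → turbulent
ε/D = 0.038/101 = 3.76×10^-4
Haaland: f = 0.01662
h_f = f(L/D)V²/(2g) = 0.01662·(1330/0.101)·2.421²/(2·9.81) = 65.41 m

h_f ≈ 65.4 m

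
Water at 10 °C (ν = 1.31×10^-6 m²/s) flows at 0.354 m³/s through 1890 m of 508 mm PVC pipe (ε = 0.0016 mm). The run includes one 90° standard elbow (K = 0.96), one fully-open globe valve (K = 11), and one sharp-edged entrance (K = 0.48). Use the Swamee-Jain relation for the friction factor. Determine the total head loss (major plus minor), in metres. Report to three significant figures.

V = 4Q/(πD²) = 1.747 m/s; V²/2g = 0.1555 m
Re = 6.77×10^5, ε/D = 3.15×10^-6 → f = 0.01247 (Swamee-Jain)
Major: h_f = f(L/D)·V²/2g = 0.01247·3720·0.1555 = 7.213 m
Minor: ΣK = 12.4; h_m = ΣK·V²/2g = 1.934 m
Total H_L = 7.213 + 1.934 = 9.147 m

H_L ≈ 9.15 m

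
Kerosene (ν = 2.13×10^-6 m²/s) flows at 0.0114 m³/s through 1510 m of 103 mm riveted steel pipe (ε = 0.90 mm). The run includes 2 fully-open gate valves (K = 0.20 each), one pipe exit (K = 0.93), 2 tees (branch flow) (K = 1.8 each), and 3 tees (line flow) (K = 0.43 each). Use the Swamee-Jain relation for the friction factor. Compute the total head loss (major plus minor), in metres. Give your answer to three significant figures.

H_L ≈ 53.1 m

V = 4Q/(πD²) = 1.368 m/s; V²/2g = 0.09541 m
Re = 6.62×10^4, ε/D = 0.00874 → f = 0.03753 (Swamee-Jain)
Major: h_f = f(L/D)·V²/2g = 0.03753·14660·0.09541 = 52.50 m
Minor: ΣK = 6.22; h_m = ΣK·V²/2g = 0.5934 m
Total H_L = 52.50 + 0.5934 = 53.09 m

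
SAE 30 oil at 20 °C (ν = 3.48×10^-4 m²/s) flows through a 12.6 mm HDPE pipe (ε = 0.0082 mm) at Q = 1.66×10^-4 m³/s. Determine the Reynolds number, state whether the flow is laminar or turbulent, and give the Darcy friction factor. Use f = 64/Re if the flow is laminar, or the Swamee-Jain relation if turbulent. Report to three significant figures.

V = 4Q/(πD²) = 1.331 m/s
Re = VD/ν = 1.331·0.0126/3.48×10^-4 = 48.2
Re < 2300 → laminar → f = 64/Re = 1.328

Re ≈ 48.2; laminar; f = 64/Re ≈ 1.33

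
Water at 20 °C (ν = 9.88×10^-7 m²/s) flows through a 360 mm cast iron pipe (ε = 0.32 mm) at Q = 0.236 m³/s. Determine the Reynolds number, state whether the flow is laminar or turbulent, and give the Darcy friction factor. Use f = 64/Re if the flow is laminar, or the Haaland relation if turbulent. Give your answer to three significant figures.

Re ≈ 8.45×10^5; turbulent; f ≈ 0.0195

V = 4Q/(πD²) = 2.319 m/s
Re = VD/ν = 2.319·0.360/9.88×10^-7 = 8.45×10^5
Re > 4000 → turbulent; ε/D = 8.89×10^-4
Haaland: f = 0.01946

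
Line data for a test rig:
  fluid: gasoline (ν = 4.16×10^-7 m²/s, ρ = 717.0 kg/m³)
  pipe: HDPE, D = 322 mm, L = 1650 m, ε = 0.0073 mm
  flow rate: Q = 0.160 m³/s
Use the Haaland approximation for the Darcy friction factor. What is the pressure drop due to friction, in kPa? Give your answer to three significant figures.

V = 4Q/(πD²) = 4·0.160/(π·0.322²) = 1.965 m/s
Re = VD/ν = 1.965·0.322/4.16×10^-7 = 1.52×10^6 → turbulent
ε/D = 0.0073/322 = 2.27×10^-5
Haaland: f = 0.01137
h_f = f(L/D)V²/(2g) = 0.01137·(1650/0.322)·1.965²/(2·9.81) = 11.47 m
Δp = ρg·h_f = 717.0·9.81·11.47 = 80.65 kPa

Δp ≈ 80.7 kPa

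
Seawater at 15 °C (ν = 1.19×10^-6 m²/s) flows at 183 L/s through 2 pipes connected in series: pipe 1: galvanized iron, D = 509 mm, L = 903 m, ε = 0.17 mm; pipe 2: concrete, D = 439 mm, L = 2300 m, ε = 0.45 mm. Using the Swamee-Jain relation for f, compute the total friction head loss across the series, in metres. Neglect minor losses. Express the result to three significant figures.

Pipe 1: V = 0.8993 m/s, Re = 3.85×10^5, ε/D = 3.34×10^-4, f = 0.01695, h_1 = f(L/D)V²/2g = 1.239 m
Pipe 2: V = 1.209 m/s, Re = 4.46×10^5, ε/D = 0.00103, f = 0.02054, h_2 = f(L/D)V²/2g = 8.016 m
Series → Q common, losses add: H = Σh = 9.255 m

H ≈ 9.26 m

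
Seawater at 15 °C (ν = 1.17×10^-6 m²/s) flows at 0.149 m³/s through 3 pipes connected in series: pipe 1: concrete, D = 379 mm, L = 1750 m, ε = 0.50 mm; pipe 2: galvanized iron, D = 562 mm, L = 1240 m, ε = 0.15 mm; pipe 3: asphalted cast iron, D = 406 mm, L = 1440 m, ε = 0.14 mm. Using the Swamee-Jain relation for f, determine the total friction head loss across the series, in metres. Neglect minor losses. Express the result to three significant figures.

H ≈ 13.7 m

Pipe 1: V = 1.321 m/s, Re = 4.28×10^5, ε/D = 0.00132, f = 0.02173, h_1 = f(L/D)V²/2g = 8.921 m
Pipe 2: V = 0.6007 m/s, Re = 2.89×10^5, ε/D = 2.67×10^-4, f = 0.01689, h_2 = f(L/D)V²/2g = 0.6852 m
Pipe 3: V = 1.151 m/s, Re = 3.99×10^5, ε/D = 3.45×10^-4, f = 0.01698, h_3 = f(L/D)V²/2g = 4.065 m
Series → Q common, losses add: H = Σh = 13.67 m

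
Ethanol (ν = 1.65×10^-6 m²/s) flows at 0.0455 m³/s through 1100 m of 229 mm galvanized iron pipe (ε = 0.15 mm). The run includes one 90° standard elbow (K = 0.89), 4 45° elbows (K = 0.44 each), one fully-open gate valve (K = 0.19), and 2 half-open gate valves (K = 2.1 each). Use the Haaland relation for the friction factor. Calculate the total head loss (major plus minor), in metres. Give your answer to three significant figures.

V = 4Q/(πD²) = 1.105 m/s; V²/2g = 0.06220 m
Re = 1.53×10^5, ε/D = 6.55×10^-4 → f = 0.01983 (Haaland)
Major: h_f = f(L/D)·V²/2g = 0.01983·4803·0.06220 = 5.925 m
Minor: ΣK = 7.04; h_m = ΣK·V²/2g = 0.4379 m
Total H_L = 5.925 + 0.4379 = 6.363 m

H_L ≈ 6.36 m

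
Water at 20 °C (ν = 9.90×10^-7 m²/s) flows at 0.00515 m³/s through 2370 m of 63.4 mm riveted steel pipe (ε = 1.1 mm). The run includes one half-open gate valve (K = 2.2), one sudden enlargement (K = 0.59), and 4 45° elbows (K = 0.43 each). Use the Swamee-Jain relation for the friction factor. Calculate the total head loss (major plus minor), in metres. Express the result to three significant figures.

V = 4Q/(πD²) = 1.631 m/s; V²/2g = 0.1356 m
Re = 1.04×10^5, ε/D = 0.0174 → f = 0.04673 (Swamee-Jain)
Major: h_f = f(L/D)·V²/2g = 0.04673·37382·0.1356 = 236.9 m
Minor: ΣK = 4.51; h_m = ΣK·V²/2g = 0.6117 m
Total H_L = 236.9 + 0.6117 = 237.5 m

H_L ≈ 238 m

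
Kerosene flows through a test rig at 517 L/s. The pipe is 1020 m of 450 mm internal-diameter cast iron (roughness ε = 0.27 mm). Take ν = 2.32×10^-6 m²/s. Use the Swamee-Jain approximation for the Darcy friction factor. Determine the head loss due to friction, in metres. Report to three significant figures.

V = 4Q/(πD²) = 4·0.517/(π·0.450²) = 3.251 m/s
Re = VD/ν = 3.251·0.450/2.32×10^-6 = 6.31×10^5 → turbulent
ε/D = 0.27/450 = 6.00×10^-4
Swamee-Jain: f = 0.01820
h_f = f(L/D)V²/(2g) = 0.01820·(1020/0.450)·3.251²/(2·9.81) = 22.22 m

h_f ≈ 22.2 m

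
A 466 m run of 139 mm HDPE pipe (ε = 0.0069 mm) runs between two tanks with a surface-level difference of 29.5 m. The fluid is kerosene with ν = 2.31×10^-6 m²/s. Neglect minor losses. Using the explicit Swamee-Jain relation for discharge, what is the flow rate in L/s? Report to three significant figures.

Q ≈ 49.7 L/s

Swamee-Jain (Type II): Q = -0.965·√(gD⁵h_f/L)·ln[ε/(3.7D) + √(3.17ν²L/(gD³h_f))]
√(gD⁵h_f/L) = √(9.81·0.139⁵·29.5/466) = 0.005677
ε/(3.7D) = 1.34×10^-5; √(3.17ν²L/(gD³h_f)) = 1.01×10^-4
Q = -0.965·0.005677·ln(1.141×10^-4) = 0.04973 m³/s
Check: V = 3.28 m/s, Re = 1.97×10^5, f = 0.01601, h_f = 29.4 m ≈ 29.5 m ✓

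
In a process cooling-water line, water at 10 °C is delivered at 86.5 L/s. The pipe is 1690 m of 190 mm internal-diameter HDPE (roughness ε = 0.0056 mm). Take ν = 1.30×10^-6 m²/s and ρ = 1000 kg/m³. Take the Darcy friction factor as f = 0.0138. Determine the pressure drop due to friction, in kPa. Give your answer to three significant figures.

V = 4Q/(πD²) = 4·0.0865/(π·0.190²) = 3.051 m/s
h_f = f(L/D)V²/(2g) = 0.01380·(1690/0.190)·3.051²/(2·9.81) = 58.23 m
Δp = ρg·h_f = 1000·9.81·58.23 = 571.2 kPa

Δp ≈ 571 kPa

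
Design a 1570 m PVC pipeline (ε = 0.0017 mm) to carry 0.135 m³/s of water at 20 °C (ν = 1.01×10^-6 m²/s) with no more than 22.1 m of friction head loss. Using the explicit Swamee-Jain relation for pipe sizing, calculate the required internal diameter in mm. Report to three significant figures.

D ≈ 270 mm

Swamee-Jain (Type III): D = 0.66·[ε^1.25·(LQ²/(gh_f))^4.75 + ν·Q^9.4·(L/(gh_f))^5.2]^0.04
LQ²/(gh_f) = 0.1320; L/(gh_f) = 7.242
Term 1 = ε^1.25·(…)^4.75 = 4.08×10^-12; Term 2 = ν·Q^9.4·(…)^5.2 = 2.00×10^-10
D = 0.66·(4.08×10^-12 + 2.00×10^-10)^0.04 = 0.2703 m = 270 mm
Check: V = 2.35 m/s, Re = 6.30×10^5, f = 0.01269, h_f = 20.8 m ≈ 22.1 m ✓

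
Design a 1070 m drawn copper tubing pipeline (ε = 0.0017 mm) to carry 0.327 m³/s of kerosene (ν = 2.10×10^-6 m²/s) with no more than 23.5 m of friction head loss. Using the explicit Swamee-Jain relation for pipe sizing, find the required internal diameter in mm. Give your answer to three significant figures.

D ≈ 354 mm

Swamee-Jain (Type III): D = 0.66·[ε^1.25·(LQ²/(gh_f))^4.75 + ν·Q^9.4·(L/(gh_f))^5.2]^0.04
LQ²/(gh_f) = 0.4963; L/(gh_f) = 4.641
Term 1 = ε^1.25·(…)^4.75 = 2.20×10^-9; Term 2 = ν·Q^9.4·(…)^5.2 = 1.68×10^-7
D = 0.66·(2.20×10^-9 + 1.68×10^-7)^0.04 = 0.3538 m = 354 mm
Check: V = 3.33 m/s, Re = 5.60×10^5, f = 0.01291, h_f = 22.0 m ≈ 23.5 m ✓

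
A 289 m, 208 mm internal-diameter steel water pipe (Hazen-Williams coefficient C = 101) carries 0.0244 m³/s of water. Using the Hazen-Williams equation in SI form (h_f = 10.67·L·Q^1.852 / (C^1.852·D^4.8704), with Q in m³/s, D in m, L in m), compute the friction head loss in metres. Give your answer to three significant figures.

h_f ≈ 1.29 m

h_f = 10.67·289·0.0244^1.852 / (101^1.852·0.208^4.8704) = 1.294 m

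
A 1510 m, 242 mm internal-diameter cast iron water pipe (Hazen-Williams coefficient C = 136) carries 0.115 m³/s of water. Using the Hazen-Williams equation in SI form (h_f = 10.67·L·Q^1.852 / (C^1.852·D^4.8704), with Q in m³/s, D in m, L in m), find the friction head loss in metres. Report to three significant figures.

h_f = 10.67·1510·0.115^1.852 / (136^1.852·0.242^4.8704) = 32.91 m

h_f ≈ 32.9 m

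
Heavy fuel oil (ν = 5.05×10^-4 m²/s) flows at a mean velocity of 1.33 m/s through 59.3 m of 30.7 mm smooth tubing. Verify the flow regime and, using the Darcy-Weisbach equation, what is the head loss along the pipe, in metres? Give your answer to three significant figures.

h_f ≈ 138 m

Re = VD/ν = 1.33·0.03070/5.05×10^-4 = 80.9 → laminar (Re < 2300)
f = 64/Re = 0.7916
h_f = f(L/D)V²/(2g) = 0.7916·(59.3/0.03070)·1.33²/(2·9.81) = 137.8 m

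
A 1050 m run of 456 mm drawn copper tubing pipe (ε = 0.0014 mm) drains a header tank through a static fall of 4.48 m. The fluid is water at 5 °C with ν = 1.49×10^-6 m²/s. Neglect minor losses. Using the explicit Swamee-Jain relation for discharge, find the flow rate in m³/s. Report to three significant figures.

Swamee-Jain (Type II): Q = -0.965·√(gD⁵h_f/L)·ln[ε/(3.7D) + √(3.17ν²L/(gD³h_f))]
√(gD⁵h_f/L) = √(9.81·0.456⁵·4.48/1050) = 0.02873
ε/(3.7D) = 8.30×10^-7; √(3.17ν²L/(gD³h_f)) = 4.21×10^-5
Q = -0.965·0.02873·ln(4.294×10^-5) = 0.2788 m³/s
Check: V = 1.71 m/s, Re = 5.22×10^5, f = 0.01304, h_f = 4.46 m ≈ 4.48 m ✓

Q ≈ 0.279 m³/s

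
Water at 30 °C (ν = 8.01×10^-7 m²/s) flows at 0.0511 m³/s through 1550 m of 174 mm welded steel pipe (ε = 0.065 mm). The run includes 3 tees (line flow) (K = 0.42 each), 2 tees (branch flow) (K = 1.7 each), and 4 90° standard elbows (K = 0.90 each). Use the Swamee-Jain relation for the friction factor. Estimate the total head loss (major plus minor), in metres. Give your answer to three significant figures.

H_L ≈ 37.6 m

V = 4Q/(πD²) = 2.149 m/s; V²/2g = 0.2354 m
Re = 4.67×10^5, ε/D = 3.74×10^-4 → f = 0.01700 (Swamee-Jain)
Major: h_f = f(L/D)·V²/2g = 0.01700·8908·0.2354 = 35.65 m
Minor: ΣK = 8.26; h_m = ΣK·V²/2g = 1.944 m
Total H_L = 35.65 + 1.944 = 37.59 m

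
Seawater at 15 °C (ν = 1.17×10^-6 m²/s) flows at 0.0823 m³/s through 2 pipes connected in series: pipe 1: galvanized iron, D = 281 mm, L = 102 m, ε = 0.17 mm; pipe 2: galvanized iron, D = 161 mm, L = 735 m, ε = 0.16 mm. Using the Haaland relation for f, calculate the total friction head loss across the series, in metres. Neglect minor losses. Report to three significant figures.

Pipe 1: V = 1.327 m/s, Re = 3.19×10^5, ε/D = 6.05×10^-4, f = 0.01859, h_1 = f(L/D)V²/2g = 0.6059 m
Pipe 2: V = 4.043 m/s, Re = 5.56×10^5, ε/D = 9.94×10^-4, f = 0.02012, h_2 = f(L/D)V²/2g = 76.50 m
Series → Q common, losses add: H = Σh = 77.11 m

H ≈ 77.1 m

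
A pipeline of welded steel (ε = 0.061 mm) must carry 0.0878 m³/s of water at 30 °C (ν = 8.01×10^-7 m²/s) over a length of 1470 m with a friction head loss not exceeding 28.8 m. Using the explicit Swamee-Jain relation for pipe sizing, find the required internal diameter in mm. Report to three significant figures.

D ≈ 223 mm

Swamee-Jain (Type III): D = 0.66·[ε^1.25·(LQ²/(gh_f))^4.75 + ν·Q^9.4·(L/(gh_f))^5.2]^0.04
LQ²/(gh_f) = 0.04011; L/(gh_f) = 5.203
Term 1 = ε^1.25·(…)^4.75 = 1.25×10^-12; Term 2 = ν·Q^9.4·(…)^5.2 = 4.98×10^-13
D = 0.66·(1.25×10^-12 + 4.98×10^-13)^0.04 = 0.2235 m = 223 mm
Check: V = 2.24 m/s, Re = 6.24×10^5, f = 0.01591, h_f = 26.7 m ≈ 28.8 m ✓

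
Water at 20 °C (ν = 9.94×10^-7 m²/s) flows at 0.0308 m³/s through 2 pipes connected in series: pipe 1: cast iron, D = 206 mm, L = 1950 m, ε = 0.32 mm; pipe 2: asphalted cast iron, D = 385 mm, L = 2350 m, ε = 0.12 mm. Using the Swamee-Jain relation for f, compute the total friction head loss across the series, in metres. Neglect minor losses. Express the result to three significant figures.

Pipe 1: V = 0.9241 m/s, Re = 1.92×10^5, ε/D = 0.00155, f = 0.02319, h_1 = f(L/D)V²/2g = 9.556 m
Pipe 2: V = 0.2646 m/s, Re = 1.02×10^5, ε/D = 3.12×10^-4, f = 0.01948, h_2 = f(L/D)V²/2g = 0.4243 m
Series → Q common, losses add: H = Σh = 9.980 m

H ≈ 9.98 m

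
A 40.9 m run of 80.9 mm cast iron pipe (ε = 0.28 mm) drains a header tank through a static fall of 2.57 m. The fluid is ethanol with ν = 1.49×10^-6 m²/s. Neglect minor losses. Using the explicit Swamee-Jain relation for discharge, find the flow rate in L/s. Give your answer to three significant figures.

Swamee-Jain (Type II): Q = -0.965·√(gD⁵h_f/L)·ln[ε/(3.7D) + √(3.17ν²L/(gD³h_f))]
√(gD⁵h_f/L) = √(9.81·0.0809⁵·2.57/40.9) = 0.001462
ε/(3.7D) = 9.35×10^-4; √(3.17ν²L/(gD³h_f)) = 1.47×10^-4
Q = -0.965·0.001462·ln(0.001082) = 0.009631 m³/s
Check: V = 1.87 m/s, Re = 1.02×10^5, f = 0.02867, h_f = 2.59 m ≈ 2.57 m ✓

Q ≈ 9.63 L/s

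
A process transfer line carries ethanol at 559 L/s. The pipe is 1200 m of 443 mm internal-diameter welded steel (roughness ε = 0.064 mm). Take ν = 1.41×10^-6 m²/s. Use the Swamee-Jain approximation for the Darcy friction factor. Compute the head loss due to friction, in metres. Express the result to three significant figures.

h_f ≈ 25.4 m

V = 4Q/(πD²) = 4·0.559/(π·0.443²) = 3.627 m/s
Re = VD/ν = 3.627·0.443/1.41×10^-6 = 1.14×10^6 → turbulent
ε/D = 0.064/443 = 1.44×10^-4
Swamee-Jain: f = 0.01400
h_f = f(L/D)V²/(2g) = 0.01400·(1200/0.443)·3.627²/(2·9.81) = 25.42 m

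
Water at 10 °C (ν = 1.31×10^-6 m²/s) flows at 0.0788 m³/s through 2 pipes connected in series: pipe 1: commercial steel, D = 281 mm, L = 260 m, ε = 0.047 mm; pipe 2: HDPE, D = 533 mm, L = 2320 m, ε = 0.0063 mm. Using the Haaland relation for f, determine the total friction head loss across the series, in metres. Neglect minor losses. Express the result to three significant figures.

H ≈ 1.68 m

Pipe 1: V = 1.271 m/s, Re = 2.73×10^5, ε/D = 1.67×10^-4, f = 0.01599, h_1 = f(L/D)V²/2g = 1.217 m
Pipe 2: V = 0.3532 m/s, Re = 1.44×10^5, ε/D = 1.18×10^-5, f = 0.01660, h_2 = f(L/D)V²/2g = 0.4594 m
Series → Q common, losses add: H = Σh = 1.677 m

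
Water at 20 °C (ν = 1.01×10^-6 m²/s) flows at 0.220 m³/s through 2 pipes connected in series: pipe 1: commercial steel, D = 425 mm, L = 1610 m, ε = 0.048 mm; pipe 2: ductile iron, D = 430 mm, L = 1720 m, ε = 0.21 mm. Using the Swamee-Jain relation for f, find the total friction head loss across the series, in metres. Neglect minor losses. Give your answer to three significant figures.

H ≈ 14.8 m

Pipe 1: V = 1.551 m/s, Re = 6.53×10^5, ε/D = 1.13×10^-4, f = 0.01422, h_1 = f(L/D)V²/2g = 6.602 m
Pipe 2: V = 1.515 m/s, Re = 6.45×10^5, ε/D = 4.88×10^-4, f = 0.01750, h_2 = f(L/D)V²/2g = 8.186 m
Series → Q common, losses add: H = Σh = 14.79 m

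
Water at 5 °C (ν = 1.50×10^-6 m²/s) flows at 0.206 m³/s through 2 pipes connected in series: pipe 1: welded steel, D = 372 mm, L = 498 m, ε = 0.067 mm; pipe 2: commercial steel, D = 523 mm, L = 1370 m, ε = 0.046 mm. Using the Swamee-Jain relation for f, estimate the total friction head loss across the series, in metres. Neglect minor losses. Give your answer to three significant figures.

Pipe 1: V = 1.895 m/s, Re = 4.70×10^5, ε/D = 1.80×10^-4, f = 0.01541, h_1 = f(L/D)V²/2g = 3.777 m
Pipe 2: V = 0.9589 m/s, Re = 3.34×10^5, ε/D = 8.80×10^-5, f = 0.01509, h_2 = f(L/D)V²/2g = 1.852 m
Series → Q common, losses add: H = Σh = 5.629 m

H ≈ 5.63 m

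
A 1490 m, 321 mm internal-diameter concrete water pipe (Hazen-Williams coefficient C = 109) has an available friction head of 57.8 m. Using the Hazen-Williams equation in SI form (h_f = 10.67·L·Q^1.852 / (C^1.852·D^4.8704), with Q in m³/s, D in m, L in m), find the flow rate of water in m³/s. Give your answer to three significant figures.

Rearranging: Q = [h_f·C^1.852·D^4.8704 / (10.67·L)]^(1/1.852)
Q = [57.8·109^1.852·0.321^4.8704 / (10.67·1490)]^0.540 = 0.2645 m³/s

Q ≈ 0.265 m³/s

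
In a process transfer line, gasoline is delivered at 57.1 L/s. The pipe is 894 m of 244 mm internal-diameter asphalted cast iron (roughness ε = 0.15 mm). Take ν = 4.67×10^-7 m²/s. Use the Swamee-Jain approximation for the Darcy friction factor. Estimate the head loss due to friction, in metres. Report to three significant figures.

h_f ≈ 5.09 m

V = 4Q/(πD²) = 4·0.0571/(π·0.244²) = 1.221 m/s
Re = VD/ν = 1.221·0.244/4.67×10^-7 = 6.38×10^5 → turbulent
ε/D = 0.15/244 = 6.15×10^-4
Swamee-Jain: f = 0.01828
h_f = f(L/D)V²/(2g) = 0.01828·(894/0.244)·1.221²/(2·9.81) = 5.090 m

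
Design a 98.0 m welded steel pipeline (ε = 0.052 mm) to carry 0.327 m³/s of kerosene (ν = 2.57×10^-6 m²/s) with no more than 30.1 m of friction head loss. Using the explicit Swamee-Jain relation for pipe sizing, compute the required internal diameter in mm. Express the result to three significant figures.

Swamee-Jain (Type III): D = 0.66·[ε^1.25·(LQ²/(gh_f))^4.75 + ν·Q^9.4·(L/(gh_f))^5.2]^0.04
LQ²/(gh_f) = 0.03549; L/(gh_f) = 0.3319
Term 1 = ε^1.25·(…)^4.75 = 5.73×10^-13; Term 2 = ν·Q^9.4·(…)^5.2 = 2.27×10^-13
D = 0.66·(5.73×10^-13 + 2.27×10^-13)^0.04 = 0.2166 m = 217 mm
Check: V = 8.87 m/s, Re = 7.48×10^5, f = 0.01544, h_f = 28.0 m ≈ 30.1 m ✓

D ≈ 217 mm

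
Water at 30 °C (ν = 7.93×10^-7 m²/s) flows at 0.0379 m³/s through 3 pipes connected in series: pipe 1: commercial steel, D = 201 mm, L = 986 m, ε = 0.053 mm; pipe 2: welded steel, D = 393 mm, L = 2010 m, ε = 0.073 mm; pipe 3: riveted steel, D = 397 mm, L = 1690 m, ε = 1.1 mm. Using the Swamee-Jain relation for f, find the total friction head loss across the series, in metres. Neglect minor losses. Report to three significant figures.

H ≈ 6.98 m

Pipe 1: V = 1.194 m/s, Re = 3.03×10^5, ε/D = 2.64×10^-4, f = 0.01678, h_1 = f(L/D)V²/2g = 5.987 m
Pipe 2: V = 0.3124 m/s, Re = 1.55×10^5, ε/D = 1.86×10^-4, f = 0.01766, h_2 = f(L/D)V²/2g = 0.4493 m
Pipe 3: V = 0.3062 m/s, Re = 1.53×10^5, ε/D = 0.00277, f = 0.02671, h_3 = f(L/D)V²/2g = 0.5433 m
Series → Q common, losses add: H = Σh = 6.980 m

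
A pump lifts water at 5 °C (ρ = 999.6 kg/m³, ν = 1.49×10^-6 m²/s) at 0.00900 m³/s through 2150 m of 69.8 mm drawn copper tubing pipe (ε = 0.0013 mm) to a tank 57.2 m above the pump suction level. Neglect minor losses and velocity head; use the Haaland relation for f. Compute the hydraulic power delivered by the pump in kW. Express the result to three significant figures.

P_hyd ≈ 18.5 kW

V = 4Q/(πD²) = 2.352 m/s; Re = 1.10×10^5; ε/D = 1.86×10^-5; f = 0.01754
h_f = f(L/D)V²/2g = 152.4 m
Total head H = z + h_f = 57.2 + 152.4 = 209.6 m
P_hyd = ρgQH = 999.6·9.81·0.00900·209.6 = 18.50 kW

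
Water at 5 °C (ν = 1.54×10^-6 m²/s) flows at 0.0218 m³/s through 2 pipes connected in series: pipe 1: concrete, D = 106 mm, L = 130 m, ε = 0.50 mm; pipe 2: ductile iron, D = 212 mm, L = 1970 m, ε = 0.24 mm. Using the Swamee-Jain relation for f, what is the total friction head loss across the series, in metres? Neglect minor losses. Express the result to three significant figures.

H ≈ 15.9 m

Pipe 1: V = 2.470 m/s, Re = 1.70×10^5, ε/D = 0.00472, f = 0.03061, h_1 = f(L/D)V²/2g = 11.68 m
Pipe 2: V = 0.6176 m/s, Re = 8.50×10^4, ε/D = 0.00113, f = 0.02313, h_2 = f(L/D)V²/2g = 4.179 m
Series → Q common, losses add: H = Σh = 15.86 m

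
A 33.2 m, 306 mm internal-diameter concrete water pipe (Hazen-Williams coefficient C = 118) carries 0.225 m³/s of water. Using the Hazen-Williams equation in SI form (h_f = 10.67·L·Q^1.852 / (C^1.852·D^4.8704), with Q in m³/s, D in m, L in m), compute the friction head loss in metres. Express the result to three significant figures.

h_f = 10.67·33.2·0.225^1.852 / (118^1.852·0.306^4.8704) = 1.040 m

h_f ≈ 1.04 m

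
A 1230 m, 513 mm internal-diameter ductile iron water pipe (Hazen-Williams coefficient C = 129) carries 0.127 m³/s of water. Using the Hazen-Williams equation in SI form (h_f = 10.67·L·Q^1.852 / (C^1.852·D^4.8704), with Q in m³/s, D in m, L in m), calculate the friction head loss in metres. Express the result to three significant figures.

h_f ≈ 0.915 m

h_f = 10.67·1230·0.127^1.852 / (129^1.852·0.513^4.8704) = 0.9148 m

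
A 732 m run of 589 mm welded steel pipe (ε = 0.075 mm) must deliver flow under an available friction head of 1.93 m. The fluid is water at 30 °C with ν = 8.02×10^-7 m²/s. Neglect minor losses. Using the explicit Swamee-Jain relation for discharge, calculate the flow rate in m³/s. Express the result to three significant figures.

Q ≈ 0.406 m³/s

Swamee-Jain (Type II): Q = -0.965·√(gD⁵h_f/L)·ln[ε/(3.7D) + √(3.17ν²L/(gD³h_f))]
√(gD⁵h_f/L) = √(9.81·0.589⁵·1.93/732) = 0.04282
ε/(3.7D) = 3.44×10^-5; √(3.17ν²L/(gD³h_f)) = 1.96×10^-5
Q = -0.965·0.04282·ln(5.406×10^-5) = 0.4060 m³/s
Check: V = 1.49 m/s, Re = 1.09×10^6, f = 0.01380, h_f = 1.94 m ≈ 1.93 m ✓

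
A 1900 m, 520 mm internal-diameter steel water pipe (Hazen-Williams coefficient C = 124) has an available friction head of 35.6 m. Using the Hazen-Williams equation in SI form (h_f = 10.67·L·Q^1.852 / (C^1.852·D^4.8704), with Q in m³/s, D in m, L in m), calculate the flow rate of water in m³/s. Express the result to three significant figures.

Q ≈ 0.722 m³/s

Rearranging: Q = [h_f·C^1.852·D^4.8704 / (10.67·L)]^(1/1.852)
Q = [35.6·124^1.852·0.520^4.8704 / (10.67·1900)]^0.540 = 0.7223 m³/s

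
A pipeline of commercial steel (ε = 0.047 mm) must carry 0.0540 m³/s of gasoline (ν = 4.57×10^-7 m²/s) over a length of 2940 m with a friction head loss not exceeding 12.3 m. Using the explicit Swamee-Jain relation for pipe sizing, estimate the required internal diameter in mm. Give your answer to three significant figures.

D ≈ 248 mm

Swamee-Jain (Type III): D = 0.66·[ε^1.25·(LQ²/(gh_f))^4.75 + ν·Q^9.4·(L/(gh_f))^5.2]^0.04
LQ²/(gh_f) = 0.07105; L/(gh_f) = 24.37
Term 1 = ε^1.25·(…)^4.75 = 1.36×10^-11; Term 2 = ν·Q^9.4·(…)^5.2 = 9.03×10^-12
D = 0.66·(1.36×10^-11 + 9.03×10^-12)^0.04 = 0.2476 m = 248 mm
Check: V = 1.12 m/s, Re = 6.08×10^5, f = 0.01517, h_f = 11.5 m ≈ 12.3 m ✓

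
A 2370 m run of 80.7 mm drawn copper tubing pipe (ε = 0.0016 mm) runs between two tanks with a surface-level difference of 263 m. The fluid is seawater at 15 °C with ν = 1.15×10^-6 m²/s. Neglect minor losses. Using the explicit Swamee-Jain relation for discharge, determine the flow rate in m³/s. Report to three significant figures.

Q ≈ 0.0173 m³/s

Swamee-Jain (Type II): Q = -0.965·√(gD⁵h_f/L)·ln[ε/(3.7D) + √(3.17ν²L/(gD³h_f))]
√(gD⁵h_f/L) = √(9.81·0.0807⁵·263/2370) = 0.001930
ε/(3.7D) = 5.36×10^-6; √(3.17ν²L/(gD³h_f)) = 8.56×10^-5
Q = -0.965·0.001930·ln(9.096×10^-5) = 0.01733 m³/s
Check: V = 3.39 m/s, Re = 2.38×10^5, f = 0.01522, h_f = 262 m ≈ 263 m ✓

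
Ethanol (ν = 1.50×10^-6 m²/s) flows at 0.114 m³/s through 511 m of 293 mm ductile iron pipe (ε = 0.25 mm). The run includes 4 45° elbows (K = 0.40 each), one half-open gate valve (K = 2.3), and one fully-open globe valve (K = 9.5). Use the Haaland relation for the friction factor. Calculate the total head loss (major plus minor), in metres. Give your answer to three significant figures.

H_L ≈ 6.98 m

V = 4Q/(πD²) = 1.691 m/s; V²/2g = 0.1457 m
Re = 3.30×10^5, ε/D = 8.53×10^-4 → f = 0.01980 (Haaland)
Major: h_f = f(L/D)·V²/2g = 0.01980·1744·0.1457 = 5.031 m
Minor: ΣK = 13.4; h_m = ΣK·V²/2g = 1.952 m
Total H_L = 5.031 + 1.952 = 6.984 m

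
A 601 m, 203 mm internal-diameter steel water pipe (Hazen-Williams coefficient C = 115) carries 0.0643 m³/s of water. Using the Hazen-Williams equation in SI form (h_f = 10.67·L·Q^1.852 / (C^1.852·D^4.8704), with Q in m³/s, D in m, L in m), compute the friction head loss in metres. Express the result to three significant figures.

h_f ≈ 14.3 m

h_f = 10.67·601·0.0643^1.852 / (115^1.852·0.203^4.8704) = 14.33 m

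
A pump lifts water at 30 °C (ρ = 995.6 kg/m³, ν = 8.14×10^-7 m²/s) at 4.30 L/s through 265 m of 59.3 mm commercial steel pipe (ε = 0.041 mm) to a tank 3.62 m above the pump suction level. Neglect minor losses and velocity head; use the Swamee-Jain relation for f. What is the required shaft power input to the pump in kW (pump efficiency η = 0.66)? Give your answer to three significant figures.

V = 4Q/(πD²) = 1.557 m/s; Re = 1.13×10^5; ε/D = 6.91×10^-4; f = 0.02092
h_f = f(L/D)V²/2g = 11.55 m
Total head H = z + h_f = 3.62 + 11.55 = 15.17 m
P_hyd = ρgQH = 995.6·9.81·0.00430·15.17 = 0.6370 kW
P_shaft = P_hyd/η = 0.6370/0.66 = 0.9652 kW

P_shaft ≈ 0.965 kW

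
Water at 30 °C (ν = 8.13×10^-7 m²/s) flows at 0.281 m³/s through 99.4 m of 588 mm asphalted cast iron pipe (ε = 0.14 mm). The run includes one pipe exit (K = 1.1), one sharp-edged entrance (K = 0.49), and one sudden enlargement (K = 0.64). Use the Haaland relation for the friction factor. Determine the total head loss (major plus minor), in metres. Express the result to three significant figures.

V = 4Q/(πD²) = 1.035 m/s; V²/2g = 0.05458 m
Re = 7.48×10^5, ε/D = 2.38×10^-4 → f = 0.01523 (Haaland)
Major: h_f = f(L/D)·V²/2g = 0.01523·169.0·0.05458 = 0.1405 m
Minor: ΣK = 2.23; h_m = ΣK·V²/2g = 0.1217 m
Total H_L = 0.1405 + 0.1217 = 0.2622 m

H_L ≈ 0.262 m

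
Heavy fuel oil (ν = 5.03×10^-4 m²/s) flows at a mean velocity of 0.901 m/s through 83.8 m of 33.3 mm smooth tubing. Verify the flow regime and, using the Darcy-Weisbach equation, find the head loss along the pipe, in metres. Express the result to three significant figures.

Re = VD/ν = 0.901·0.03330/5.03×10^-4 = 59.6 → laminar (Re < 2300)
f = 64/Re = 1.073
h_f = f(L/D)V²/(2g) = 1.073·(83.8/0.03330)·0.901²/(2·9.81) = 111.7 m

h_f ≈ 112 m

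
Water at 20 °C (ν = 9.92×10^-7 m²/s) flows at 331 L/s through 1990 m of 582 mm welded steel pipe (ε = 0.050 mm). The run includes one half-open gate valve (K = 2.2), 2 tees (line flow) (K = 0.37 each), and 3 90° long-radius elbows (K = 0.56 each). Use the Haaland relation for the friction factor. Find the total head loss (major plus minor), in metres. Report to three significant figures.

H_L ≈ 4.01 m

V = 4Q/(πD²) = 1.244 m/s; V²/2g = 0.07890 m
Re = 7.30×10^5, ε/D = 8.59×10^-5 → f = 0.01351 (Haaland)
Major: h_f = f(L/D)·V²/2g = 0.01351·3419·0.07890 = 3.646 m
Minor: ΣK = 4.62; h_m = ΣK·V²/2g = 0.3645 m
Total H_L = 3.646 + 0.3645 = 4.010 m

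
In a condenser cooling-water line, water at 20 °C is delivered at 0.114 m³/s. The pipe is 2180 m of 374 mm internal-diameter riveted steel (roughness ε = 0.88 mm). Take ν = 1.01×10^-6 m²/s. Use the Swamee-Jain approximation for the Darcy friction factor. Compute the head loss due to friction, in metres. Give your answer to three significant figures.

h_f ≈ 8.00 m

V = 4Q/(πD²) = 4·0.114/(π·0.374²) = 1.038 m/s
Re = VD/ν = 1.038·0.374/1.01×10^-6 = 3.84×10^5 → turbulent
ε/D = 0.88/374 = 0.00235
Swamee-Jain: f = 0.02502
h_f = f(L/D)V²/(2g) = 0.02502·(2180/0.374)·1.038²/(2·9.81) = 8.003 m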